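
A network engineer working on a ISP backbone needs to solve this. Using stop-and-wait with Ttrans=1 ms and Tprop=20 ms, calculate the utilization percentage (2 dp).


Given: Ttrans = 1 ms, Tprop = 20 ms
RTT = 2 * Tprop = 2 * 20 = 40 ms
U = Ttrans / (Ttrans + RTT)
U = 1 / (1 + 40)
U = 1 / 41 = 0.02439
U% = 2.44%

2.44


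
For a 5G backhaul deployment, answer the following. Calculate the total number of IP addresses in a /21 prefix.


Given: CIDR prefix /21
Host bits = 32 - 21 = 11
Total addresses = 2^11 = 2048

2048


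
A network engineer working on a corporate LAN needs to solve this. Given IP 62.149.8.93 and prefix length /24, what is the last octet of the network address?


Given: IP = 62.149.8.93, prefix = /24
Subnet mask = 255.255.255.0
Last octet of IP: 93
Last octet of mask: 0
Network last octet = 93 AND 0 = 0

0


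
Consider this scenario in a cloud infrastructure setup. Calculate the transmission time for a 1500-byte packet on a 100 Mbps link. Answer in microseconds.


Given: packet = 1500 bytes, bandwidth = 100 Mbps
Packet in bits = 1500 * 8 = 12000 bits
Bandwidth = 100 * 10^6 = 100000000 bps
Time = 12000 / 100000000 seconds
Time in us = 12000 * 10^6 / 100000000 = 120

120


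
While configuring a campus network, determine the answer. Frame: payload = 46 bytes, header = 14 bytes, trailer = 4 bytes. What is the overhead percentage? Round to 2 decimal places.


Given: payload = 46 B, header = 14 B, trailer = 4 B
Overhead bytes = header + trailer = 14 + 4 = 18
Total frame = payload + overhead = 46 + 18 = 64
Overhead % = 18 / 64 * 100 = 28.1250% -> 28.13% (2 dp)

28.13


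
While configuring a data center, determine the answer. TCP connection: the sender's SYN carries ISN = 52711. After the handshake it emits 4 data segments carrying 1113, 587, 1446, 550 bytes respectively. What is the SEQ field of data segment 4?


The SYN occupies sequence number ISN = 52711, so the first data byte is ISN + 1 = 52712.
SEQ of data segment i = (ISN + 1) + sum of payload sizes of segments 1..i-1.
Segment 1: SEQ = 52712, payload = 1113 bytes
Segment 2: SEQ = 53825, payload = 587 bytes
Segment 3: SEQ = 54412, payload = 1446 bytes
Segment 4: SEQ = 55858, payload = 550 bytes
SEQ of segment 4 = 52712 + 1113 + 587 + 1446 = 55858

55858


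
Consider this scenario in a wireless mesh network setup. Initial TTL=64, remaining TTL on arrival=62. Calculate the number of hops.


Given: initial TTL = 64, received TTL = 62
Hops = initial TTL - received TTL
Hops = 64 - 62 = 2

2


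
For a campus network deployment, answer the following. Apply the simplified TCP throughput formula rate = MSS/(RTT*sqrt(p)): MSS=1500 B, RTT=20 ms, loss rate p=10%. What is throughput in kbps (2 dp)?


Given: MSS = 1500 bytes, RTT = 20 ms, loss = 10%
RTT in seconds = 20 / 1000 = 0.02
Loss rate = 10% = 0.1
sqrt(loss) = sqrt(0.1) = 0.316227766017
Throughput (bytes/s) = 1500 / (0.02 * 0.316227766017) = 237170.8245
Throughput (kbps) = 237170.8245 * 8 / 1000 = 1897.366596 -> 1897.37 kbps (2 dp)

1897.37


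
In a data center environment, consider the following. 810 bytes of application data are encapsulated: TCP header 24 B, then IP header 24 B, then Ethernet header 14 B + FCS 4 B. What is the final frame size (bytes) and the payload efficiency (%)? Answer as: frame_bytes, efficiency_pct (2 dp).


TCP segment = 810 + 24 = 834 B
IP packet = 834 + 24 = 858 B
Ethernet frame = 858 + 14 + 4 = 876 B
Efficiency = app / frame = 810 / 876 = 0.924658 = 92.4658% -> 92.47% (2 dp)

876, 92.47


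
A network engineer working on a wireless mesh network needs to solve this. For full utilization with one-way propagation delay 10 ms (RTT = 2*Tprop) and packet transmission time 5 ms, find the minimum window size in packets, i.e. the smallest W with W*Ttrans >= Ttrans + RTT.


Given: Ttrans = 5 ms, RTT = 20 ms (= 2 * Tprop, Tprop = 10 ms)
Time until first ACK returns = Ttrans + RTT = 5 + 20 = 25 ms
Need W * Ttrans >= Ttrans + RTT  ->  W >= (Ttrans + RTT) / Ttrans
(Ttrans + RTT) / Ttrans = 25 / 5 = 5
W_min = ceil(5) = 5

5


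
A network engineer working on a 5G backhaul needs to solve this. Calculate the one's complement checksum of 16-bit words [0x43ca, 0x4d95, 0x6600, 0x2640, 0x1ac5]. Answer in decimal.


Given words: [0x43ca, 0x4d95, 0x6600, 0x2640, 0x1ac5]
Step 1: Sum all words
Raw sum = 17354 + 19861 + 26112 + 9792 + 6853 = 79972
Step 2: Fold carry: (14436 + 1) = 14437
One's complement = ~14437 & 0xFFFF = 51098

51098


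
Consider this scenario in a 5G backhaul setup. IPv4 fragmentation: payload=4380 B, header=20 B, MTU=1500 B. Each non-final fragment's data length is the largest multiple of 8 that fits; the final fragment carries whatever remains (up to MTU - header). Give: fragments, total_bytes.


Max data per non-final fragment = floor((MTU - header)/8)*8 = floor((1500 - 20)/8)*8 = floor(1480/8)*8 = 1480 B
Final fragment needs no 8-byte alignment: it can carry up to MTU - header = 1480 B
Non-final fragments needed = ceil((payload - 1480) / 1480) = ceil(2900/1480) = ceil(1.9595) = 2
Number of fragments = 2 + 1 = 3
Fragment sizes (data): 2 * 1480 B + 1420 B (last, 1420 <= 1480 OK)
Total bytes sent = payload + n_frags * header = 4380 + 3*20 = 4380 + 60 = 4440 B

3, 4440


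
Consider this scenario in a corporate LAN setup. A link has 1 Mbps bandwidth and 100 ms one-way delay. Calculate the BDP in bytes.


Given: bandwidth = 1 Mbps, delay = 100 ms
BDP in bits = 1 * 10^6 * 100 / 1000
BDP in bits = 100000
BDP in bytes = 100000 / 8 = 12500

12500


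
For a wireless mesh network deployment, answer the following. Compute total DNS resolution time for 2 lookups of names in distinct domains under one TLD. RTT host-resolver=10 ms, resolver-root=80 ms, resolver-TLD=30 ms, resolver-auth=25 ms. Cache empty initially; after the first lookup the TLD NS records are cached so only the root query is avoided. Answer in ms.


Lookup 1 (cold cache): local + root + TLD + auth = 10 + 80 + 30 + 25 = 145 ms
Lookups 2..2 (TLD NS cached -> skip root; new domain -> still ask TLD and auth): local + TLD + auth = 10 + 30 + 25 = 65 ms each
Remaining 1 lookups: 1 * 65 = 65 ms
Total = 145 + 65 = 210 ms

210


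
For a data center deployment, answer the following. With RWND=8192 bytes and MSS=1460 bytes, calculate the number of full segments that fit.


Given: RWND = 8192 bytes, MSS = 1460 bytes
Full segments = floor(RWND / MSS)
Full segments = floor(8192 / 1460)
Full segments = floor(5.611) = 5

5


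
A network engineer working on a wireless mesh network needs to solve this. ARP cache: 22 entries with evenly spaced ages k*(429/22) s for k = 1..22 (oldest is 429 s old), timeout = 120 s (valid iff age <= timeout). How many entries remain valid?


Ages are k * 429/22 s for k = 1..22 (spacing = 19.5000 s).
Entry k is valid iff k * 429/22 <= 120 iff k <= 22 * 120 / 429 = 6.1538
n_valid = floor(6.1538) = 6
(n_stale = 22 - 6 = 16)

6


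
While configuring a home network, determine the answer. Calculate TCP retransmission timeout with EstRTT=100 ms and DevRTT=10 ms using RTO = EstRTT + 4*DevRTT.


Given: EstRTT = 100 ms, DevRTT = 10 ms
Timeout = EstRTT + 4 * DevRTT
4 * DevRTT = 4 * 10 = 40
Timeout = 100 + 40 = 140 ms

140


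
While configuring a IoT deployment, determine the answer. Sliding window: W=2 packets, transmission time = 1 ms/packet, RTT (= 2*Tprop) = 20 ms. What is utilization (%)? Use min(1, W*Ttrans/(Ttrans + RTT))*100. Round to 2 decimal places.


Given: W = 2, Ttrans = 1 ms, RTT = 20 ms (= 2 * Tprop, Tprop = 10 ms)
Cycle time = Ttrans + RTT = 1 + 20 = 21 ms (first packet sent until its ACK returns)
W * Ttrans = 2 * 1 = 2 ms of sending per cycle
W * Ttrans / (Ttrans + RTT) = 2 / 21 = 0.095238
U = min(1, 0.095238) = 0.095238
U% = 9.52%

9.52


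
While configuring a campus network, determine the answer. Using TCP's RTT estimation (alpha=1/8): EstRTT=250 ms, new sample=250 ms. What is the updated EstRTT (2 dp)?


Given: EstRTT = 250 ms, SampleRTT = 250 ms, alpha = 1/8
New EstRTT = (1 - alpha) * EstRTT + alpha * SampleRTT
(7/8) * 250 = 218.75
(1/8) * 250 = 31.25
New EstRTT = 218.75 + 31.25 = 250 ms -> 250.00 ms (2 dp)

250.00


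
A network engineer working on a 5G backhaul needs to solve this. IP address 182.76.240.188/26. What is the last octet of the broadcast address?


Given: IP = 182.76.240.188, prefix = /26
Host bits = 32 - 26 = 6
Network last octet = 188 AND mask = 128
Host part size = 2^6 - 1 = 63
Broadcast last octet = 128 OR 63 = 191

191


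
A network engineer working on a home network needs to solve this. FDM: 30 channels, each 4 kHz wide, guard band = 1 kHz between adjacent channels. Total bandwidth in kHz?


Given: 30 channels, 4 kHz each, guard = 1 kHz
Channel bandwidth = 30 * 4 = 120 kHz
Guard bands = 29 gaps * 1 kHz = 29 kHz
Total = 120 + 29 = 149 kHz

149


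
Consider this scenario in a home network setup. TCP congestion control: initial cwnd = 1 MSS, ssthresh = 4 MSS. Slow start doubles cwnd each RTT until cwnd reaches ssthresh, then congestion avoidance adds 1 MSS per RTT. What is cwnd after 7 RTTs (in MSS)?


RTT 0: cwnd = 1 MSS (initial)
RTT 1: cwnd = 2 MSS (slow start, doubled)
RTT 2: cwnd = 4 MSS (slow start, doubled)
RTT 3: cwnd = 5 MSS (congestion avoidance, +1)
RTT 4: cwnd = 6 MSS (congestion avoidance, +1)
RTT 5: cwnd = 7 MSS (congestion avoidance, +1)
RTT 6: cwnd = 8 MSS (congestion avoidance, +1)
RTT 7: cwnd = 9 MSS (congestion avoidance, +1)

9


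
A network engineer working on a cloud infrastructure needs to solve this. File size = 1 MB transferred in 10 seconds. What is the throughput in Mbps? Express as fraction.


Given: file = 1 MB, time = 10 s
File in Mb = 1 * 8 = 8 Mb
Throughput = 8 / 10 Mbps
Throughput = 4/5 Mbps

4/5


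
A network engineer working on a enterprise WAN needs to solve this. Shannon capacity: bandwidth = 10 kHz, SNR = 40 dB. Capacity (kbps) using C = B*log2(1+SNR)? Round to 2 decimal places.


Given: B = 10 kHz, SNR = 40 dB
SNR linear = 10^(40/10) = 10000
1 + SNR = 10001
log2(10001) = 13.2878566418
C = 10 * 1000 * 13.2878566418 = 132878.5664 bps
C = 132.878566 kbps -> 132.88 kbps (2 dp)

132.88


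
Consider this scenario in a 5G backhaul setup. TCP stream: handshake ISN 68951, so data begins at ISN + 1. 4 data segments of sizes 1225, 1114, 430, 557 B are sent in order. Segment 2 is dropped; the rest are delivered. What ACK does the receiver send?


SYN uses sequence number 68951; first data byte = ISN + 1 = 68952.
Segment 1: SEQ = 68952, len = 1225 B, covers [68952, 70176]
Segment 2: SEQ = 70177, len = 1114 B, covers [70177, 71290] [LOST]
Segment 3: SEQ = 71291, len = 430 B, covers [71291, 71720]
Segment 4: SEQ = 71721, len = 557 B, covers [71721, 72277]
In-order data received: bytes [68952, 70176] (segments 1..1).
Segment 2 missing -> gap begins at byte 70177; later segments buffered out of order.
Cumulative ACK = next expected in-order byte = 68952 + 1225 = 70177

70177


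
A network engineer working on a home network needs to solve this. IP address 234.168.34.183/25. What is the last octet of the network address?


Given: IP = 234.168.34.183, prefix = /25
Subnet mask = 255.255.255.128
Last octet of IP: 183
Last octet of mask: 128
Network last octet = 183 AND 128 = 128

128


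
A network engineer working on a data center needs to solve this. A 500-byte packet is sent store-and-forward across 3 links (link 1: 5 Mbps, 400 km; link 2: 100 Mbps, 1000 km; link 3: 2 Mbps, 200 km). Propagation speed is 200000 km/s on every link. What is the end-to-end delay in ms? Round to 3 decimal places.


Packet = 500 bytes = 4000 bits. Store-and-forward: sum (t_trans + t_prop) per link.
Link 1: t_trans = 4000/(5*10^6) s = 0.8000 ms; t_prop = 400/200000 s = 2.0000 ms; subtotal = 2.8000 ms
Link 2: t_trans = 4000/(100*10^6) s = 0.0400 ms; t_prop = 1000/200000 s = 5.0000 ms; subtotal = 5.0400 ms
Link 3: t_trans = 4000/(2*10^6) s = 2.0000 ms; t_prop = 200/200000 s = 1.0000 ms; subtotal = 3.0000 ms
End-to-end = 2.8000 + 5.0400 + 3.0000 = 10.8400 ms -> 10.840 ms (3 dp)

10.840


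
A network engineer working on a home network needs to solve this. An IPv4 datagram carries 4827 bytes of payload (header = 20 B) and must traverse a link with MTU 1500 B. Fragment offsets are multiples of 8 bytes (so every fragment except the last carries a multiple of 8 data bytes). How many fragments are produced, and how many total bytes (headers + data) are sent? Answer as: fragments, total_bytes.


Max data per non-final fragment = floor((MTU - header)/8)*8 = floor((1500 - 20)/8)*8 = floor(1480/8)*8 = 1480 B
Final fragment needs no 8-byte alignment: it can carry up to MTU - header = 1480 B
Non-final fragments needed = ceil((payload - 1480) / 1480) = ceil(3347/1480) = ceil(2.2615) = 3
Number of fragments = 3 + 1 = 4
Fragment sizes (data): 3 * 1480 B + 387 B (last, 387 <= 1480 OK)
Total bytes sent = payload + n_frags * header = 4827 + 4*20 = 4827 + 80 = 4907 B

4, 4907


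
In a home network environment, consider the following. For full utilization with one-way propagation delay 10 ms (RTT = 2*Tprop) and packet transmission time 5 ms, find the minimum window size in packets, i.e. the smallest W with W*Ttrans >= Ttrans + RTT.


Given: Ttrans = 5 ms, RTT = 20 ms (= 2 * Tprop, Tprop = 10 ms)
Time until first ACK returns = Ttrans + RTT = 5 + 20 = 25 ms
Need W * Ttrans >= Ttrans + RTT  ->  W >= (Ttrans + RTT) / Ttrans
(Ttrans + RTT) / Ttrans = 25 / 5 = 5
W_min = ceil(5) = 5

5


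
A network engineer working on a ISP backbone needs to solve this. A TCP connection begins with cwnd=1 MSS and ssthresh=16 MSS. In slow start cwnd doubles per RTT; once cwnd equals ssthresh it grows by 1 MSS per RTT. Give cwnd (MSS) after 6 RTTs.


RTT 0: cwnd = 1 MSS (initial)
RTT 1: cwnd = 2 MSS (slow start, doubled)
RTT 2: cwnd = 4 MSS (slow start, doubled)
RTT 3: cwnd = 8 MSS (slow start, doubled)
RTT 4: cwnd = 16 MSS (slow start, doubled)
RTT 5: cwnd = 17 MSS (congestion avoidance, +1)
RTT 6: cwnd = 18 MSS (congestion avoidance, +1)

18


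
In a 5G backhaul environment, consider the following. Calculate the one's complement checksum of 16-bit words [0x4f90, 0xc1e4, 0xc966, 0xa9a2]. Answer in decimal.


Given words: [0x4f90, 0xc1e4, 0xc966, 0xa9a2]
Step 1: Sum all words
Raw sum = 20368 + 49636 + 51558 + 43426 = 164988
Step 2: Fold carry: (33916 + 2) = 33918
One's complement = ~33918 & 0xFFFF = 31617

31617


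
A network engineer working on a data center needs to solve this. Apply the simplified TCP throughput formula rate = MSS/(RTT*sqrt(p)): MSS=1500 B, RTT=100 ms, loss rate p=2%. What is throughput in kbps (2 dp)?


Given: MSS = 1500 bytes, RTT = 100 ms, loss = 2%
RTT in seconds = 100 / 1000 = 0.1
Loss rate = 2% = 0.02
sqrt(loss) = sqrt(0.02) = 0.141421356237
Throughput (bytes/s) = 1500 / (0.1 * 0.141421356237) = 106066.0172
Throughput (kbps) = 106066.0172 * 8 / 1000 = 848.528137 -> 848.53 kbps (2 dp)

848.53


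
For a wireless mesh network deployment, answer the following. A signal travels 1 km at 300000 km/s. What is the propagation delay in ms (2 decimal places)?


Given: distance = 1 km, speed = 300000 km/s
Delay = distance / speed = 1 / 300000 seconds
Delay in ms = 1 * 1000 / 300000
Delay = 0.0033 ms
Rounded to 2 dp = 0.00 ms

0.00


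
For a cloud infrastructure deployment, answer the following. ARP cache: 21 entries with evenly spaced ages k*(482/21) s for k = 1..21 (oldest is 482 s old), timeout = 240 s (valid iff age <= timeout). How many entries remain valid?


Ages are k * 482/21 s for k = 1..21 (spacing = 22.9524 s).
Entry k is valid iff k * 482/21 <= 240 iff k <= 21 * 240 / 482 = 10.4564
n_valid = floor(10.4564) = 10
(n_stale = 21 - 10 = 11)

10


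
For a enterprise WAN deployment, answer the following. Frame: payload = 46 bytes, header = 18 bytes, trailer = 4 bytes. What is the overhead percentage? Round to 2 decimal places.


Given: payload = 46 B, header = 18 B, trailer = 4 B
Overhead bytes = header + trailer = 18 + 4 = 22
Total frame = payload + overhead = 46 + 22 = 68
Overhead % = 22 / 68 * 100 = 32.3529% -> 32.35% (2 dp)

32.35


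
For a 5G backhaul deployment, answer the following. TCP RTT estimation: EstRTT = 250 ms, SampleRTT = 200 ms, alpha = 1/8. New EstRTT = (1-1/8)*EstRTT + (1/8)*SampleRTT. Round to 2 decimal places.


Given: EstRTT = 250 ms, SampleRTT = 200 ms, alpha = 1/8
New EstRTT = (1 - alpha) * EstRTT + alpha * SampleRTT
(7/8) * 250 = 218.75
(1/8) * 200 = 25
New EstRTT = 218.75 + 25 = 243.75 ms -> 243.75 ms (2 dp)

243.75


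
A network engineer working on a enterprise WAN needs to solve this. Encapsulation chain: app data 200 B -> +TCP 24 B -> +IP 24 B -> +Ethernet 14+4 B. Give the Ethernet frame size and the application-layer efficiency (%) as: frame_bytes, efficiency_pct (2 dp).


TCP segment = 200 + 24 = 224 B
IP packet = 224 + 24 = 248 B
Ethernet frame = 248 + 14 + 4 = 266 B
Efficiency = app / frame = 200 / 266 = 0.751880 = 75.1880% -> 75.19% (2 dp)

266, 75.19


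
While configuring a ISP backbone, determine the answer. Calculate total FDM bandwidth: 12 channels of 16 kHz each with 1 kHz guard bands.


Given: 12 channels, 16 kHz each, guard = 1 kHz
Channel bandwidth = 12 * 16 = 192 kHz
Guard bands = 11 gaps * 1 kHz = 11 kHz
Total = 192 + 11 = 203 kHz

203


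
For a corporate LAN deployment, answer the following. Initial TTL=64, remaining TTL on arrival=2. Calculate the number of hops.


Given: initial TTL = 64, received TTL = 2
Hops = initial TTL - received TTL
Hops = 64 - 2 = 62

62


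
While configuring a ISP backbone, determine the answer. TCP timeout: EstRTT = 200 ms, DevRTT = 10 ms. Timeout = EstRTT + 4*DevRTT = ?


Given: EstRTT = 200 ms, DevRTT = 10 ms
Timeout = EstRTT + 4 * DevRTT
4 * DevRTT = 4 * 10 = 40
Timeout = 200 + 40 = 240 ms

240


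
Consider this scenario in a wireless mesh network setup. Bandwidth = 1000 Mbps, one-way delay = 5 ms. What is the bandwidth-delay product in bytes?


Given: bandwidth = 1000 Mbps, delay = 5 ms
BDP in bits = 1000 * 10^6 * 5 / 1000
BDP in bits = 5000000
BDP in bytes = 5000000 / 8 = 625000

625000


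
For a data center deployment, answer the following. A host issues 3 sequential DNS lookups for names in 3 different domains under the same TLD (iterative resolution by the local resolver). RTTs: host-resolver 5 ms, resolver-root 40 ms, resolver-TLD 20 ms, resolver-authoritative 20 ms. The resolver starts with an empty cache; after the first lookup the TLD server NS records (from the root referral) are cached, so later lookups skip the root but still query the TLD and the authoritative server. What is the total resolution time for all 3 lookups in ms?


Lookup 1 (cold cache): local + root + TLD + auth = 5 + 40 + 20 + 20 = 85 ms
Lookups 2..3 (TLD NS cached -> skip root; new domain -> still ask TLD and auth): local + TLD + auth = 5 + 20 + 20 = 45 ms each
Remaining 2 lookups: 2 * 45 = 90 ms
Total = 85 + 90 = 175 ms

175


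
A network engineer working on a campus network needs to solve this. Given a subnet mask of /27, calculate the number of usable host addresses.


Given: subnet mask /27
Host bits = 32 - 27 = 5
Total addresses = 2^5 = 32
Usable hosts = 32 - 2 (network + broadcast) = 30

30


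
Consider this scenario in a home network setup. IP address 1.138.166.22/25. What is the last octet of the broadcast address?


Given: IP = 1.138.166.22, prefix = /25
Host bits = 32 - 25 = 7
Network last octet = 22 AND mask = 0
Host part size = 2^7 - 1 = 127
Broadcast last octet = 0 OR 127 = 127

127


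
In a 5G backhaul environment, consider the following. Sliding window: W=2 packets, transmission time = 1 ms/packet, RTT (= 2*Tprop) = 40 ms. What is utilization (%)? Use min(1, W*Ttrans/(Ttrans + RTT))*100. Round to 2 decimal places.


Given: W = 2, Ttrans = 1 ms, RTT = 40 ms (= 2 * Tprop, Tprop = 20 ms)
Cycle time = Ttrans + RTT = 1 + 40 = 41 ms (first packet sent until its ACK returns)
W * Ttrans = 2 * 1 = 2 ms of sending per cycle
W * Ttrans / (Ttrans + RTT) = 2 / 41 = 0.048780
U = min(1, 0.048780) = 0.048780
U% = 4.88%

4.88


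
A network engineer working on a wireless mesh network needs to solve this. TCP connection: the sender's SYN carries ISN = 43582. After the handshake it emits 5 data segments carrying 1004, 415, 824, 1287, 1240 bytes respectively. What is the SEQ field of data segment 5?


The SYN occupies sequence number ISN = 43582, so the first data byte is ISN + 1 = 43583.
SEQ of data segment i = (ISN + 1) + sum of payload sizes of segments 1..i-1.
Segment 1: SEQ = 43583, payload = 1004 bytes
Segment 2: SEQ = 44587, payload = 415 bytes
Segment 3: SEQ = 45002, payload = 824 bytes
Segment 4: SEQ = 45826, payload = 1287 bytes
Segment 5: SEQ = 47113, payload = 1240 bytes
SEQ of segment 5 = 43583 + 1004 + 415 + 824 + 1287 = 47113

47113


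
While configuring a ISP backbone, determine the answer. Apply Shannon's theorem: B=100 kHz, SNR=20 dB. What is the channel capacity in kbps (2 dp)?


Given: B = 100 kHz, SNR = 20 dB
SNR linear = 10^(20/10) = 100
1 + SNR = 101
log2(101) = 6.6582114828
C = 100 * 1000 * 6.6582114828 = 665821.1483 bps
C = 665.821148 kbps -> 665.82 kbps (2 dp)

665.82


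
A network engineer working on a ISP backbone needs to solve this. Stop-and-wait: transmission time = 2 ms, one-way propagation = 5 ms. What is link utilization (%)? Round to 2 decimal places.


Given: Ttrans = 2 ms, Tprop = 5 ms
RTT = 2 * Tprop = 2 * 5 = 10 ms
U = Ttrans / (Ttrans + RTT)
U = 2 / (2 + 10)
U = 2 / 12 = 0.166667
U% = 16.67%

16.67


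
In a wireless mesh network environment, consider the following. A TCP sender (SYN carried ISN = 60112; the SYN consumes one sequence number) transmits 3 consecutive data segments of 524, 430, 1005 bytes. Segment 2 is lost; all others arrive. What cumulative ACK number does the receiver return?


SYN uses sequence number 60112; first data byte = ISN + 1 = 60113.
Segment 1: SEQ = 60113, len = 524 B, covers [60113, 60636]
Segment 2: SEQ = 60637, len = 430 B, covers [60637, 61066] [LOST]
Segment 3: SEQ = 61067, len = 1005 B, covers [61067, 62071]
In-order data received: bytes [60113, 60636] (segments 1..1).
Segment 2 missing -> gap begins at byte 60637; later segments buffered out of order.
Cumulative ACK = next expected in-order byte = 60113 + 524 = 60637

60637


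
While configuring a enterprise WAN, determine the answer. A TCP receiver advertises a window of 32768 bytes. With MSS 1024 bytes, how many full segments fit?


Given: RWND = 32768 bytes, MSS = 1024 bytes
Full segments = floor(RWND / MSS)
Full segments = floor(32768 / 1024)
Full segments = floor(32.0) = 32

32


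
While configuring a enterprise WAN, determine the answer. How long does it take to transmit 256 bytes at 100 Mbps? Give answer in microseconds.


Given: packet = 256 bytes, bandwidth = 100 Mbps
Packet in bits = 256 * 8 = 2048 bits
Bandwidth = 100 * 10^6 = 100000000 bps
Time = 2048 / 100000000 seconds
Time in us = 2048 * 10^6 / 100000000 = 20.48

20.48


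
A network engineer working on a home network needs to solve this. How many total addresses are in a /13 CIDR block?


Given: CIDR prefix /13
Host bits = 32 - 13 = 19
Total addresses = 2^19 = 524288

524288


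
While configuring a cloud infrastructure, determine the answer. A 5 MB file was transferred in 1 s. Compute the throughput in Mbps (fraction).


Given: file = 5 MB, time = 1 s
File in Mb = 5 * 8 = 40 Mb
Throughput = 40 / 1 Mbps
Throughput = 40 Mbps

40


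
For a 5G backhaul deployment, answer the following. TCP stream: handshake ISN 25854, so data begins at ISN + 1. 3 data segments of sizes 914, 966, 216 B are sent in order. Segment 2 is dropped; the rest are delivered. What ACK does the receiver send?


SYN uses sequence number 25854; first data byte = ISN + 1 = 25855.
Segment 1: SEQ = 25855, len = 914 B, covers [25855, 26768]
Segment 2: SEQ = 26769, len = 966 B, covers [26769, 27734] [LOST]
Segment 3: SEQ = 27735, len = 216 B, covers [27735, 27950]
In-order data received: bytes [25855, 26768] (segments 1..1).
Segment 2 missing -> gap begins at byte 26769; later segments buffered out of order.
Cumulative ACK = next expected in-order byte = 25855 + 914 = 26769

26769


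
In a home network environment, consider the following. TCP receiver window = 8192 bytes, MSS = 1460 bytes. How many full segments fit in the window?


Given: RWND = 8192 bytes, MSS = 1460 bytes
Full segments = floor(RWND / MSS)
Full segments = floor(8192 / 1460)
Full segments = floor(5.611) = 5

5


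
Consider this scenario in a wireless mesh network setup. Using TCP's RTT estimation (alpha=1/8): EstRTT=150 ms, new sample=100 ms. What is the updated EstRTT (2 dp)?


Given: EstRTT = 150 ms, SampleRTT = 100 ms, alpha = 1/8
New EstRTT = (1 - alpha) * EstRTT + alpha * SampleRTT
(7/8) * 150 = 131.25
(1/8) * 100 = 12.5
New EstRTT = 131.25 + 12.5 = 143.75 ms -> 143.75 ms (2 dp)

143.75


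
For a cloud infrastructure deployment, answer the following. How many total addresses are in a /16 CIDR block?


Given: CIDR prefix /16
Host bits = 32 - 16 = 16
Total addresses = 2^16 = 65536

65536


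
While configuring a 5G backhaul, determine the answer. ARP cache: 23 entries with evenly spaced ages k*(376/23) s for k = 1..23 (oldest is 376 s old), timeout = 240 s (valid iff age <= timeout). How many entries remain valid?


Ages are k * 376/23 s for k = 1..23 (spacing = 16.3478 s).
Entry k is valid iff k * 376/23 <= 240 iff k <= 23 * 240 / 376 = 14.6809
n_valid = floor(14.6809) = 14
(n_stale = 23 - 14 = 9)

14


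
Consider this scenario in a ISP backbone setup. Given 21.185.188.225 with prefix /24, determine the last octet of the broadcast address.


Given: IP = 21.185.188.225, prefix = /24
Host bits = 32 - 24 = 8
Network last octet = 225 AND mask = 0
Host part size = 2^8 - 1 = 255
Broadcast last octet = 0 OR 255 = 255

255


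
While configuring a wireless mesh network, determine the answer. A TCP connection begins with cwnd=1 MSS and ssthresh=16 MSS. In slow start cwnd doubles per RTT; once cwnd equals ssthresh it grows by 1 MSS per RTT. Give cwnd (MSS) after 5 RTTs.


RTT 0: cwnd = 1 MSS (initial)
RTT 1: cwnd = 2 MSS (slow start, doubled)
RTT 2: cwnd = 4 MSS (slow start, doubled)
RTT 3: cwnd = 8 MSS (slow start, doubled)
RTT 4: cwnd = 16 MSS (slow start, doubled)
RTT 5: cwnd = 17 MSS (congestion avoidance, +1)

17


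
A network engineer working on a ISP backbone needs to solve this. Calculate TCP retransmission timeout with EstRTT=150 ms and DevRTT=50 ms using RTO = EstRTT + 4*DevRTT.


Given: EstRTT = 150 ms, DevRTT = 50 ms
Timeout = EstRTT + 4 * DevRTT
4 * DevRTT = 4 * 50 = 200
Timeout = 150 + 200 = 350 ms

350


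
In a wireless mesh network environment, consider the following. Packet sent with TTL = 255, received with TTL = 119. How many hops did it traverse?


Given: initial TTL = 255, received TTL = 119
Hops = initial TTL - received TTL
Hops = 255 - 119 = 136

136


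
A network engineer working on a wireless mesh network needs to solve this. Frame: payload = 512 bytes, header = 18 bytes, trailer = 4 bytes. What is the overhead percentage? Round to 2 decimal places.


Given: payload = 512 B, header = 18 B, trailer = 4 B
Overhead bytes = header + trailer = 18 + 4 = 22
Total frame = payload + overhead = 512 + 22 = 534
Overhead % = 22 / 534 * 100 = 4.1199% -> 4.12% (2 dp)

4.12


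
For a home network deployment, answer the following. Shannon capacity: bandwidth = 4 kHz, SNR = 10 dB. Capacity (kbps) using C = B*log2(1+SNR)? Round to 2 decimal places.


Given: B = 4 kHz, SNR = 10 dB
SNR linear = 10^(10/10) = 10
1 + SNR = 11
log2(11) = 3.4594316186
C = 4 * 1000 * 3.4594316186 = 13837.7265 bps
C = 13.837726 kbps -> 13.84 kbps (2 dp)

13.84


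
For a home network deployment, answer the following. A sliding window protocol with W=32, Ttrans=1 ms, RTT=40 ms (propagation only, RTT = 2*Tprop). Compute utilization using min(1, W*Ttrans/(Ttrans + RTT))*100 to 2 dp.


Given: W = 32, Ttrans = 1 ms, RTT = 40 ms (= 2 * Tprop, Tprop = 20 ms)
Cycle time = Ttrans + RTT = 1 + 40 = 41 ms (first packet sent until its ACK returns)
W * Ttrans = 32 * 1 = 32 ms of sending per cycle
W * Ttrans / (Ttrans + RTT) = 32 / 41 = 0.780488
U = min(1, 0.780488) = 0.780488
U% = 78.05%

78.05


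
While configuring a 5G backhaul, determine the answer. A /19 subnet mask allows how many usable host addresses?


Given: subnet mask /19
Host bits = 32 - 19 = 13
Total addresses = 2^13 = 8192
Usable hosts = 8192 - 2 (network + broadcast) = 8190

8190


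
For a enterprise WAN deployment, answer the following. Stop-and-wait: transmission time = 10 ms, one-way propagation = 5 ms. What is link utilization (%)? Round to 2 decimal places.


Given: Ttrans = 10 ms, Tprop = 5 ms
RTT = 2 * Tprop = 2 * 5 = 10 ms
U = Ttrans / (Ttrans + RTT)
U = 10 / (10 + 10)
U = 10 / 20 = 0.5
U% = 50.00%

50.00


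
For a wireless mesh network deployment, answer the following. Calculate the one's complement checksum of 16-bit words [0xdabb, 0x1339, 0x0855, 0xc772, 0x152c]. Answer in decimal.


Given words: [0xdabb, 0x1339, 0x0855, 0xc772, 0x152c]
Step 1: Sum all words
Raw sum = 55995 + 4921 + 2133 + 51058 + 5420 = 119527
Step 2: Fold carry: (53991 + 1) = 53992
One's complement = ~53992 & 0xFFFF = 11543

11543


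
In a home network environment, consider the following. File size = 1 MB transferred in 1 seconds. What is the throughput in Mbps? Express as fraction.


Given: file = 1 MB, time = 1 s
File in Mb = 1 * 8 = 8 Mb
Throughput = 8 / 1 Mbps
Throughput = 8 Mbps

8


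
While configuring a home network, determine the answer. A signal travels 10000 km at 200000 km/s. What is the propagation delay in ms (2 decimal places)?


Given: distance = 10000 km, speed = 200000 km/s
Delay = distance / speed = 10000 / 200000 seconds
Delay in ms = 10000 * 1000 / 200000
Delay = 50.0000 ms
Rounded to 2 dp = 50.00 ms

50.00


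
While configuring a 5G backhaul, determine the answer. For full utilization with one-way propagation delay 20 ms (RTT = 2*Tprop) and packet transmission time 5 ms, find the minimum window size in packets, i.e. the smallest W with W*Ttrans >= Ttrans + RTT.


Given: Ttrans = 5 ms, RTT = 40 ms (= 2 * Tprop, Tprop = 20 ms)
Time until first ACK returns = Ttrans + RTT = 5 + 40 = 45 ms
Need W * Ttrans >= Ttrans + RTT  ->  W >= (Ttrans + RTT) / Ttrans
(Ttrans + RTT) / Ttrans = 45 / 5 = 9
W_min = ceil(9) = 9

9


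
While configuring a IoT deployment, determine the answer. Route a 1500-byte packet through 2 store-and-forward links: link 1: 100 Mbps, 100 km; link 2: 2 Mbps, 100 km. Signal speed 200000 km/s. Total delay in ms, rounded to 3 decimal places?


Packet = 1500 bytes = 12000 bits. Store-and-forward: sum (t_trans + t_prop) per link.
Link 1: t_trans = 12000/(100*10^6) s = 0.1200 ms; t_prop = 100/200000 s = 0.5000 ms; subtotal = 0.6200 ms
Link 2: t_trans = 12000/(2*10^6) s = 6.0000 ms; t_prop = 100/200000 s = 0.5000 ms; subtotal = 6.5000 ms
End-to-end = 0.6200 + 6.5000 = 7.1200 ms -> 7.120 ms (3 dp)

7.120


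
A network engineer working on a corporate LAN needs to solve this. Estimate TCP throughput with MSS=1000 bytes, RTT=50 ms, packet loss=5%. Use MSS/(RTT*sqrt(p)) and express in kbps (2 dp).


Given: MSS = 1000 bytes, RTT = 50 ms, loss = 5%
RTT in seconds = 50 / 1000 = 0.05
Loss rate = 5% = 0.05
sqrt(loss) = sqrt(0.05) = 0.223606797750
Throughput (bytes/s) = 1000 / (0.05 * 0.223606797750) = 89442.7191
Throughput (kbps) = 89442.7191 * 8 / 1000 = 715.541753 -> 715.54 kbps (2 dp)

715.54


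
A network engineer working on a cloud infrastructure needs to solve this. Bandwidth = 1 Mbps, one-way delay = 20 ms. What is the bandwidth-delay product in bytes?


Given: bandwidth = 1 Mbps, delay = 20 ms
BDP in bits = 1 * 10^6 * 20 / 1000
BDP in bits = 20000
BDP in bytes = 20000 / 8 = 2500

2500


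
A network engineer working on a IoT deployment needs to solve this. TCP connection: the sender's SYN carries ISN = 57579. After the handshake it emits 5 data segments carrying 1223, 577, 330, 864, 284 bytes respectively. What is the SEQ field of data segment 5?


The SYN occupies sequence number ISN = 57579, so the first data byte is ISN + 1 = 57580.
SEQ of data segment i = (ISN + 1) + sum of payload sizes of segments 1..i-1.
Segment 1: SEQ = 57580, payload = 1223 bytes
Segment 2: SEQ = 58803, payload = 577 bytes
Segment 3: SEQ = 59380, payload = 330 bytes
Segment 4: SEQ = 59710, payload = 864 bytes
Segment 5: SEQ = 60574, payload = 284 bytes
SEQ of segment 5 = 57580 + 1223 + 577 + 330 + 864 = 60574

60574


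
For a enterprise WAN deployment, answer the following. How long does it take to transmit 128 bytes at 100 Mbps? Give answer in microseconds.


Given: packet = 128 bytes, bandwidth = 100 Mbps
Packet in bits = 128 * 8 = 1024 bits
Bandwidth = 100 * 10^6 = 100000000 bps
Time = 1024 / 100000000 seconds
Time in us = 1024 * 10^6 / 100000000 = 10.24

10.24


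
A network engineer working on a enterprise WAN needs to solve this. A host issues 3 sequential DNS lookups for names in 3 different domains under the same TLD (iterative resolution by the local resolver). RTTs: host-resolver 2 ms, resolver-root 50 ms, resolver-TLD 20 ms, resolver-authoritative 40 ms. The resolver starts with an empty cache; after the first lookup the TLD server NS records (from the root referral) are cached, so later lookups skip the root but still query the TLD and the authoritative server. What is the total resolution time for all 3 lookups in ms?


Lookup 1 (cold cache): local + root + TLD + auth = 2 + 50 + 20 + 40 = 112 ms
Lookups 2..3 (TLD NS cached -> skip root; new domain -> still ask TLD and auth): local + TLD + auth = 2 + 20 + 40 = 62 ms each
Remaining 2 lookups: 2 * 62 = 124 ms
Total = 112 + 124 = 236 ms

236


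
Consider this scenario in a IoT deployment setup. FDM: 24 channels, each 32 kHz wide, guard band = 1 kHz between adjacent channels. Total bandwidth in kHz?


Given: 24 channels, 32 kHz each, guard = 1 kHz
Channel bandwidth = 24 * 32 = 768 kHz
Guard bands = 23 gaps * 1 kHz = 23 kHz
Total = 768 + 23 = 791 kHz

791


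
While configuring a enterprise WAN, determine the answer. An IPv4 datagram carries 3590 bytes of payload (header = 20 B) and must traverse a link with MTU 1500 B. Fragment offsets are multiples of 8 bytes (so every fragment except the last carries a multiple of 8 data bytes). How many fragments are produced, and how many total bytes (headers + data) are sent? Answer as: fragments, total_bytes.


Max data per non-final fragment = floor((MTU - header)/8)*8 = floor((1500 - 20)/8)*8 = floor(1480/8)*8 = 1480 B
Final fragment needs no 8-byte alignment: it can carry up to MTU - header = 1480 B
Non-final fragments needed = ceil((payload - 1480) / 1480) = ceil(2110/1480) = ceil(1.4257) = 2
Number of fragments = 2 + 1 = 3
Fragment sizes (data): 2 * 1480 B + 630 B (last, 630 <= 1480 OK)
Total bytes sent = payload + n_frags * header = 3590 + 3*20 = 3590 + 60 = 3650 B

3, 3650


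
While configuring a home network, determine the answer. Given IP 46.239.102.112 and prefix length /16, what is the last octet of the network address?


Given: IP = 46.239.102.112, prefix = /16
Subnet mask = 255.255.0.0
Last octet of IP: 112
Last octet of mask: 0
Network last octet = 112 AND 0 = 0

0


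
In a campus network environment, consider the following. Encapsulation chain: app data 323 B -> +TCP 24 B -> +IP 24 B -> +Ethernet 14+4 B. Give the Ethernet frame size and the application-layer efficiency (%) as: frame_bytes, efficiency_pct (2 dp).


TCP segment = 323 + 24 = 347 B
IP packet = 347 + 24 = 371 B
Ethernet frame = 371 + 14 + 4 = 389 B
Efficiency = app / frame = 323 / 389 = 0.830334 = 83.0334% -> 83.03% (2 dp)

389, 83.03


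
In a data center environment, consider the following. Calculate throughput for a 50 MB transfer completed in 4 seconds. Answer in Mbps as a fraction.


Given: file = 50 MB, time = 4 s
File in Mb = 50 * 8 = 400 Mb
Throughput = 400 / 4 Mbps
Throughput = 100 Mbps

100


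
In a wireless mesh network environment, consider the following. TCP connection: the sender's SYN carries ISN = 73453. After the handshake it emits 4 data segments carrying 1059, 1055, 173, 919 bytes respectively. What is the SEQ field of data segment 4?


The SYN occupies sequence number ISN = 73453, so the first data byte is ISN + 1 = 73454.
SEQ of data segment i = (ISN + 1) + sum of payload sizes of segments 1..i-1.
Segment 1: SEQ = 73454, payload = 1059 bytes
Segment 2: SEQ = 74513, payload = 1055 bytes
Segment 3: SEQ = 75568, payload = 173 bytes
Segment 4: SEQ = 75741, payload = 919 bytes
SEQ of segment 4 = 73454 + 1059 + 1055 + 173 = 75741

75741


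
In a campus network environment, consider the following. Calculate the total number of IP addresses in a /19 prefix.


Given: CIDR prefix /19
Host bits = 32 - 19 = 13
Total addresses = 2^13 = 8192

8192


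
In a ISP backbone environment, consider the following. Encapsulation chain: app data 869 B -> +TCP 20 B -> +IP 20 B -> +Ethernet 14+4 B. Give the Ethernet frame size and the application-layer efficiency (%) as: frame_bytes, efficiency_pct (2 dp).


TCP segment = 869 + 20 = 889 B
IP packet = 889 + 20 = 909 B
Ethernet frame = 909 + 14 + 4 = 927 B
Efficiency = app / frame = 869 / 927 = 0.937433 = 93.7433% -> 93.74% (2 dp)

927, 93.74


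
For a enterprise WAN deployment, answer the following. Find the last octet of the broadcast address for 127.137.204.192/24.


Given: IP = 127.137.204.192, prefix = /24
Host bits = 32 - 24 = 8
Network last octet = 192 AND mask = 0
Host part size = 2^8 - 1 = 255
Broadcast last octet = 0 OR 255 = 255

255


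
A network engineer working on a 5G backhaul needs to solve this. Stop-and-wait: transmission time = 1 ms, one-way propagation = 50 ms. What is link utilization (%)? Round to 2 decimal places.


Given: Ttrans = 1 ms, Tprop = 50 ms
RTT = 2 * Tprop = 2 * 50 = 100 ms
U = Ttrans / (Ttrans + RTT)
U = 1 / (1 + 100)
U = 1 / 101 = 0.009901
U% = 0.99%

0.99


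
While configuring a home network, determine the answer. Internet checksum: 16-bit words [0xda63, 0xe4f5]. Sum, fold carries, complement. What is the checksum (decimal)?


Given words: [0xda63, 0xe4f5]
Step 1: Sum all words
Raw sum = 55907 + 58613 = 114520
Step 2: Fold carry: (48984 + 1) = 48985
One's complement = ~48985 & 0xFFFF = 16550

16550


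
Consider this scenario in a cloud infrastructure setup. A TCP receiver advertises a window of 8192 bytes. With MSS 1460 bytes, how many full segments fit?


Given: RWND = 8192 bytes, MSS = 1460 bytes
Full segments = floor(RWND / MSS)
Full segments = floor(8192 / 1460)
Full segments = floor(5.611) = 5

5


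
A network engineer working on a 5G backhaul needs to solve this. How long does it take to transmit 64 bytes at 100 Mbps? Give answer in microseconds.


Given: packet = 64 bytes, bandwidth = 100 Mbps
Packet in bits = 64 * 8 = 512 bits
Bandwidth = 100 * 10^6 = 100000000 bps
Time = 512 / 100000000 seconds
Time in us = 512 * 10^6 / 100000000 = 5.12

5.12


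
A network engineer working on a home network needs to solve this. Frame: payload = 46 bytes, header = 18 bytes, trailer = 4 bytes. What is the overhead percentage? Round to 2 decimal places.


Given: payload = 46 B, header = 18 B, trailer = 4 B
Overhead bytes = header + trailer = 18 + 4 = 22
Total frame = payload + overhead = 46 + 22 = 68
Overhead % = 22 / 68 * 100 = 32.3529% -> 32.35% (2 dp)

32.35


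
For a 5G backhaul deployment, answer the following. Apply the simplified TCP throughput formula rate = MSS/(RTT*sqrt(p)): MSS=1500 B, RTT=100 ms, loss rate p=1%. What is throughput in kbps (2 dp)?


Given: MSS = 1500 bytes, RTT = 100 ms, loss = 1%
RTT in seconds = 100 / 1000 = 0.1
Loss rate = 1% = 0.01
sqrt(loss) = sqrt(0.01) = 0.1
Throughput (bytes/s) = 1500 / (0.1 * 0.1) = 150000.0000
Throughput (kbps) = 150000.0000 * 8 / 1000 = 1200.000000 -> 1200.00 kbps (2 dp)

1200.00


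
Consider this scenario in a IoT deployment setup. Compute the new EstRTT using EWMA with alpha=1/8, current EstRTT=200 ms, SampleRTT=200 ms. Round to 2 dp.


Given: EstRTT = 200 ms, SampleRTT = 200 ms, alpha = 1/8
New EstRTT = (1 - alpha) * EstRTT + alpha * SampleRTT
(7/8) * 200 = 175
(1/8) * 200 = 25
New EstRTT = 175 + 25 = 200 ms -> 200.00 ms (2 dp)

200.00
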